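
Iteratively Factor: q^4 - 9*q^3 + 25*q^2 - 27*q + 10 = (q - 5)*(q^3 - 4*q^2 + 5*q - 2) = (q - 5)*(q - 1)*(q^2 - 3*q + 2) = (q - 5)*(q - 1)^2*(q - 2)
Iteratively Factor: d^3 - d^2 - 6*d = (d - 3)*(d^2 + 2*d) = (d - 3)*(d + 2)*(d)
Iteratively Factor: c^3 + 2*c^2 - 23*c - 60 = (c - 5)*(c^2 + 7*c + 12) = (c - 5)*(c + 3)*(c + 4)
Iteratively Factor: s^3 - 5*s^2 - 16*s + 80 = (s - 5)*(s^2 - 16) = (s - 5)*(s + 4)*(s - 4)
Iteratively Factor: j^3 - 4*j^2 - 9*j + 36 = (j + 3)*(j^2 - 7*j + 12) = (j - 3)*(j + 3)*(j - 4)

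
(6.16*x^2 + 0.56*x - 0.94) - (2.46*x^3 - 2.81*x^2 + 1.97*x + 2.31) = -2.46*x^3 + 8.97*x^2 - 1.41*x - 3.25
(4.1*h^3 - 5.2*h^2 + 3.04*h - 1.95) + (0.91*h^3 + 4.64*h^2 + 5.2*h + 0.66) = 5.01*h^3 - 0.56*h^2 + 8.24*h - 1.29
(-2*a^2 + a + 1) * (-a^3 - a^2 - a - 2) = 2*a^5 + a^4 + 2*a^2 - 3*a - 2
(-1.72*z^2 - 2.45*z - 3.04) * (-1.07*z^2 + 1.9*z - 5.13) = 1.8404*z^4 - 0.6465*z^3 + 7.4214*z^2 + 6.7925*z + 15.5952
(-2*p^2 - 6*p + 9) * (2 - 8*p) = 16*p^3 + 44*p^2 - 84*p + 18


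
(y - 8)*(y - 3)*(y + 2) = y^3 - 9*y^2 + 2*y + 48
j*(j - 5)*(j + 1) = j^3 - 4*j^2 - 5*j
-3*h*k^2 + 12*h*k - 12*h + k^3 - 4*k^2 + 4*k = (-3*h + k)*(k - 2)^2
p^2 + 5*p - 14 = (p - 2)*(p + 7)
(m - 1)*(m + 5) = m^2 + 4*m - 5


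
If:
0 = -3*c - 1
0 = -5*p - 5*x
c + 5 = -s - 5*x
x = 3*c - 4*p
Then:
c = -1/3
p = -1/3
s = -19/3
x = 1/3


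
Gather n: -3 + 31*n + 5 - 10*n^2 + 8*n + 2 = -10*n^2 + 39*n + 4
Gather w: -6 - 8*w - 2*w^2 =-2*w^2 - 8*w - 6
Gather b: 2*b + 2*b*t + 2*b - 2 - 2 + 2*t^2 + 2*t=b*(2*t + 4) + 2*t^2 + 2*t - 4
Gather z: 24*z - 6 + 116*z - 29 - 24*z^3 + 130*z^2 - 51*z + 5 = -24*z^3 + 130*z^2 + 89*z - 30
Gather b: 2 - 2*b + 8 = 10 - 2*b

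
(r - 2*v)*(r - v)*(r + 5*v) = r^3 + 2*r^2*v - 13*r*v^2 + 10*v^3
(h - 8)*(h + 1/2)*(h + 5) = h^3 - 5*h^2/2 - 83*h/2 - 20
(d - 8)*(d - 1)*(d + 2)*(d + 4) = d^4 - 3*d^3 - 38*d^2 - 24*d + 64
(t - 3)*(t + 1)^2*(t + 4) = t^4 + 3*t^3 - 9*t^2 - 23*t - 12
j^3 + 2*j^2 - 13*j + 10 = (j - 2)*(j - 1)*(j + 5)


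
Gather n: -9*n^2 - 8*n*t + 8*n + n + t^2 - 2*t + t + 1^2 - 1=-9*n^2 + n*(9 - 8*t) + t^2 - t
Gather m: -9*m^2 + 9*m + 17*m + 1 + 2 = -9*m^2 + 26*m + 3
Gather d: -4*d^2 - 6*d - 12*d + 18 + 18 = -4*d^2 - 18*d + 36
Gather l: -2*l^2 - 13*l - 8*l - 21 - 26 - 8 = -2*l^2 - 21*l - 55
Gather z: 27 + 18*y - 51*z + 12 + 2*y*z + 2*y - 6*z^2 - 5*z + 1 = 20*y - 6*z^2 + z*(2*y - 56) + 40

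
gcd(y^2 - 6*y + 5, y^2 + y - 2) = y - 1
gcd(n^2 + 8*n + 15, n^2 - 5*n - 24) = n + 3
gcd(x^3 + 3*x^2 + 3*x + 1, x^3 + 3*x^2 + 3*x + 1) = x^3 + 3*x^2 + 3*x + 1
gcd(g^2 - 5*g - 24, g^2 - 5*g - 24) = g^2 - 5*g - 24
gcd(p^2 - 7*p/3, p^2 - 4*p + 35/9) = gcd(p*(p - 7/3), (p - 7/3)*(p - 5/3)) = p - 7/3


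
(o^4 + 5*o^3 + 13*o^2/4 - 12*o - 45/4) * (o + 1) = o^5 + 6*o^4 + 33*o^3/4 - 35*o^2/4 - 93*o/4 - 45/4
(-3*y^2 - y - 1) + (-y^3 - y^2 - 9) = -y^3 - 4*y^2 - y - 10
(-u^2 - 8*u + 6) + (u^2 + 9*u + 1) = u + 7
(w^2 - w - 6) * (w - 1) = w^3 - 2*w^2 - 5*w + 6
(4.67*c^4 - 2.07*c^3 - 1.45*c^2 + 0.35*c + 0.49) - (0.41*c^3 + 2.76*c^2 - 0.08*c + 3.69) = 4.67*c^4 - 2.48*c^3 - 4.21*c^2 + 0.43*c - 3.2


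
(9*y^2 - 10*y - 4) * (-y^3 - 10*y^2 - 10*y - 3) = -9*y^5 - 80*y^4 + 14*y^3 + 113*y^2 + 70*y + 12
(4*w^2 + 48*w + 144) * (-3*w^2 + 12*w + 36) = -12*w^4 - 96*w^3 + 288*w^2 + 3456*w + 5184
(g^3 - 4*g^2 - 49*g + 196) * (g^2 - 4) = g^5 - 4*g^4 - 53*g^3 + 212*g^2 + 196*g - 784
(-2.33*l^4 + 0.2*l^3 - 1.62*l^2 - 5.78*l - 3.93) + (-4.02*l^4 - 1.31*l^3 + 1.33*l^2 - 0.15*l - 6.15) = -6.35*l^4 - 1.11*l^3 - 0.29*l^2 - 5.93*l - 10.08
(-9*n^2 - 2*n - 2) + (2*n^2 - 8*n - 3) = -7*n^2 - 10*n - 5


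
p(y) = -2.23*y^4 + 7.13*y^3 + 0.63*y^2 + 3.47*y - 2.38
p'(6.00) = -1145.65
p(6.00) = -1308.88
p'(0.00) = 3.47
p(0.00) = -2.38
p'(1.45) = 23.08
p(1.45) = 15.86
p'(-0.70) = 16.13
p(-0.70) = -7.48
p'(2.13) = 17.00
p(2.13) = 30.87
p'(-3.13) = 482.61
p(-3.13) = -439.74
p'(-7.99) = 5908.88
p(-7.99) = -12715.27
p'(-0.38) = 6.57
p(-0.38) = -4.05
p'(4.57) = -395.40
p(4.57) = -265.53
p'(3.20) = -65.75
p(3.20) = 14.98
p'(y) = -8.92*y^3 + 21.39*y^2 + 1.26*y + 3.47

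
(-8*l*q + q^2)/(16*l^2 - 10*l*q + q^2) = q/(-2*l + q)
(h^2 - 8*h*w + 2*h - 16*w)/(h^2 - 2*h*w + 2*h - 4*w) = (-h + 8*w)/(-h + 2*w)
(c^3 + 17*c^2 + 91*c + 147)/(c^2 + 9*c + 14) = (c^2 + 10*c + 21)/(c + 2)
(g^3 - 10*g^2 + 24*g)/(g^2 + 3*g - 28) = g*(g - 6)/(g + 7)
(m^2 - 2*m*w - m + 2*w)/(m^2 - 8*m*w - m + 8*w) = (-m + 2*w)/(-m + 8*w)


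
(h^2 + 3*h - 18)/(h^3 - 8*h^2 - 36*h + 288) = (h - 3)/(h^2 - 14*h + 48)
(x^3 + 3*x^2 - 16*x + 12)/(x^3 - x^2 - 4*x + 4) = (x + 6)/(x + 2)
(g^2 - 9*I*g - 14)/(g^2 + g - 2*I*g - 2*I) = (g - 7*I)/(g + 1)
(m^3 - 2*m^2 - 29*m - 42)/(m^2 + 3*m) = m - 5 - 14/m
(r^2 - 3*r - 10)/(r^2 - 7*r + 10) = (r + 2)/(r - 2)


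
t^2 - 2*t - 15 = (t - 5)*(t + 3)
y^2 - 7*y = y*(y - 7)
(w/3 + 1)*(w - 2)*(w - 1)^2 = w^4/3 - w^3/3 - 7*w^2/3 + 13*w/3 - 2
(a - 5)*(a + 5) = a^2 - 25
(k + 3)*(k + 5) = k^2 + 8*k + 15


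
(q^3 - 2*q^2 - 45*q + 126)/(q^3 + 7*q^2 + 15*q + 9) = (q^3 - 2*q^2 - 45*q + 126)/(q^3 + 7*q^2 + 15*q + 9)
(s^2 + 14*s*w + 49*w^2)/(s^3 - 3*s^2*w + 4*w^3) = (s^2 + 14*s*w + 49*w^2)/(s^3 - 3*s^2*w + 4*w^3)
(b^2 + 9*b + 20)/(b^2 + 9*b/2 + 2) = 2*(b + 5)/(2*b + 1)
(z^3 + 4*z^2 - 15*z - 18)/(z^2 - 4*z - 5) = (z^2 + 3*z - 18)/(z - 5)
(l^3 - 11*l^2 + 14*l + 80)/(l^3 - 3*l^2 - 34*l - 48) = (l - 5)/(l + 3)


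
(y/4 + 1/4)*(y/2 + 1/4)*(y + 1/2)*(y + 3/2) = y^4/8 + 7*y^3/16 + 17*y^2/32 + 17*y/64 + 3/64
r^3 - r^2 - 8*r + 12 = (r - 2)^2*(r + 3)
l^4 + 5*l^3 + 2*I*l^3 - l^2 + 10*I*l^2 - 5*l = l*(l + 5)*(l + I)^2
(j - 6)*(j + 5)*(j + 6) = j^3 + 5*j^2 - 36*j - 180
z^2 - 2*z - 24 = (z - 6)*(z + 4)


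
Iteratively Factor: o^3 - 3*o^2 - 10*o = (o - 5)*(o^2 + 2*o) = o*(o - 5)*(o + 2)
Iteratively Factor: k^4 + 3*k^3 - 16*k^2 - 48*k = (k)*(k^3 + 3*k^2 - 16*k - 48) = k*(k + 4)*(k^2 - k - 12) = k*(k - 4)*(k + 4)*(k + 3)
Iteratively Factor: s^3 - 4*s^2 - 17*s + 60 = (s + 4)*(s^2 - 8*s + 15) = (s - 3)*(s + 4)*(s - 5)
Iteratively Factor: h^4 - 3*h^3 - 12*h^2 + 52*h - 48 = (h + 4)*(h^3 - 7*h^2 + 16*h - 12) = (h - 3)*(h + 4)*(h^2 - 4*h + 4) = (h - 3)*(h - 2)*(h + 4)*(h - 2)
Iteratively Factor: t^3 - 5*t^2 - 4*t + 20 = (t - 2)*(t^2 - 3*t - 10) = (t - 2)*(t + 2)*(t - 5)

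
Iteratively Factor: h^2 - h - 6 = (h + 2)*(h - 3)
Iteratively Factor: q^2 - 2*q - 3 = (q - 3)*(q + 1)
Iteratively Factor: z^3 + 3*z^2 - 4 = (z + 2)*(z^2 + z - 2) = (z + 2)^2*(z - 1)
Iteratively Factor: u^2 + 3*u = (u + 3)*(u)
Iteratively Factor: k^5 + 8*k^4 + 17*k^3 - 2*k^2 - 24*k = (k - 1)*(k^4 + 9*k^3 + 26*k^2 + 24*k) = k*(k - 1)*(k^3 + 9*k^2 + 26*k + 24) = k*(k - 1)*(k + 2)*(k^2 + 7*k + 12) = k*(k - 1)*(k + 2)*(k + 3)*(k + 4)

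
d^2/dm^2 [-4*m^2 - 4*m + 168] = -8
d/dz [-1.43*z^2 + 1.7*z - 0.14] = 1.7 - 2.86*z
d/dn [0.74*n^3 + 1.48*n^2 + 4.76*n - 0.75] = 2.22*n^2 + 2.96*n + 4.76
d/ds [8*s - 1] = 8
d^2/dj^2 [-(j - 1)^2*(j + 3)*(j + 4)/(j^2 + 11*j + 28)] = 2*(-j^3 - 21*j^2 - 147*j - 87)/(j^3 + 21*j^2 + 147*j + 343)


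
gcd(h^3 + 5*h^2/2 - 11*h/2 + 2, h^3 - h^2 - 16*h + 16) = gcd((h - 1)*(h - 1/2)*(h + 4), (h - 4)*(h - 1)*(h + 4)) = h^2 + 3*h - 4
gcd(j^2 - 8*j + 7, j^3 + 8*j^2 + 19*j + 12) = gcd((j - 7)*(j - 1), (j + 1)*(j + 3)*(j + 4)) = 1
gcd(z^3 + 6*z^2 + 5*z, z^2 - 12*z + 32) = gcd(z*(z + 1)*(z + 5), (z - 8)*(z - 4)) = 1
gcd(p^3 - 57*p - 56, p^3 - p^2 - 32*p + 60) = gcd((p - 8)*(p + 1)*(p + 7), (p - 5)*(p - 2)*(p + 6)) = 1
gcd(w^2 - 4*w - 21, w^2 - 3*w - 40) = 1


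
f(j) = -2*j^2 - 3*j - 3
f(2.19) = -19.16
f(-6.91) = -77.77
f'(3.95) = -18.80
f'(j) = -4*j - 3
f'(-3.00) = 9.00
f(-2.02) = -5.10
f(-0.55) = -1.96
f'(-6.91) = 24.64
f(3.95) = -46.06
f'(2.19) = -11.76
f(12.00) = -327.00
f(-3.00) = -12.00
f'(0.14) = -3.56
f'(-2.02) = 5.08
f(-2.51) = -8.07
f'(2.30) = -12.20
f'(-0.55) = -0.80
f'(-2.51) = 7.04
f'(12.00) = -51.00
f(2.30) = -20.48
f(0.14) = -3.46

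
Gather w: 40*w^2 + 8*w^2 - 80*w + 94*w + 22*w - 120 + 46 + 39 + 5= 48*w^2 + 36*w - 30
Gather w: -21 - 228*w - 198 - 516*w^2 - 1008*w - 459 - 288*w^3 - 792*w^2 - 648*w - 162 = -288*w^3 - 1308*w^2 - 1884*w - 840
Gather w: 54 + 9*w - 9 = 9*w + 45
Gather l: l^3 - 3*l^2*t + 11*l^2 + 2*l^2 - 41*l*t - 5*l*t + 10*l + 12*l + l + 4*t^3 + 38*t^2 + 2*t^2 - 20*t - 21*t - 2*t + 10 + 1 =l^3 + l^2*(13 - 3*t) + l*(23 - 46*t) + 4*t^3 + 40*t^2 - 43*t + 11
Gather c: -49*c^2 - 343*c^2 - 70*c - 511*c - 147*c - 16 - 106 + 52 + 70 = -392*c^2 - 728*c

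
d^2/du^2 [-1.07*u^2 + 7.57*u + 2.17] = -2.14000000000000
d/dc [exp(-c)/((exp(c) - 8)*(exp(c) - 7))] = (-3*exp(2*c) + 30*exp(c) - 56)*exp(-c)/(exp(4*c) - 30*exp(3*c) + 337*exp(2*c) - 1680*exp(c) + 3136)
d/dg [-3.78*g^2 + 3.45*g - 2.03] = 3.45 - 7.56*g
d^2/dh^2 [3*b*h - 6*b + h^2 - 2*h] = 2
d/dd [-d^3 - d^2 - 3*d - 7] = -3*d^2 - 2*d - 3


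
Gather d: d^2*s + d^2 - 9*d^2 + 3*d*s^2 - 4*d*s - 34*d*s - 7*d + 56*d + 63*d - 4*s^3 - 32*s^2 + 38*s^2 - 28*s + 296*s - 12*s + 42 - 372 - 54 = d^2*(s - 8) + d*(3*s^2 - 38*s + 112) - 4*s^3 + 6*s^2 + 256*s - 384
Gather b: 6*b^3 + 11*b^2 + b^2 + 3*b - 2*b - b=6*b^3 + 12*b^2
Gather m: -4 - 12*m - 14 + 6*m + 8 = -6*m - 10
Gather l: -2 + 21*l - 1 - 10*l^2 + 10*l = -10*l^2 + 31*l - 3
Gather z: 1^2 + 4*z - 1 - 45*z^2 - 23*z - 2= -45*z^2 - 19*z - 2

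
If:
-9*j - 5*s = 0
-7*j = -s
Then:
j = 0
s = 0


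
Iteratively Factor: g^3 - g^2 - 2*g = (g + 1)*(g^2 - 2*g) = g*(g + 1)*(g - 2)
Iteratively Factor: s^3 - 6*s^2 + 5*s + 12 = (s + 1)*(s^2 - 7*s + 12) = (s - 3)*(s + 1)*(s - 4)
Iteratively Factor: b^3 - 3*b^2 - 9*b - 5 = (b + 1)*(b^2 - 4*b - 5) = (b - 5)*(b + 1)*(b + 1)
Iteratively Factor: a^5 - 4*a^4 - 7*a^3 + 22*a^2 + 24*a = (a + 2)*(a^4 - 6*a^3 + 5*a^2 + 12*a) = (a - 4)*(a + 2)*(a^3 - 2*a^2 - 3*a) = a*(a - 4)*(a + 2)*(a^2 - 2*a - 3) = a*(a - 4)*(a + 1)*(a + 2)*(a - 3)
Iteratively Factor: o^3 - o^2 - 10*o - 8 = (o + 1)*(o^2 - 2*o - 8) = (o - 4)*(o + 1)*(o + 2)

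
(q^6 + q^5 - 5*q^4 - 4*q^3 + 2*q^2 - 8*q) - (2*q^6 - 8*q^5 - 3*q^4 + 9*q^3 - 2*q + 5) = -q^6 + 9*q^5 - 2*q^4 - 13*q^3 + 2*q^2 - 6*q - 5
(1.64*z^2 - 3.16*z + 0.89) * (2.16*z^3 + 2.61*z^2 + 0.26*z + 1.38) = 3.5424*z^5 - 2.5452*z^4 - 5.8988*z^3 + 3.7645*z^2 - 4.1294*z + 1.2282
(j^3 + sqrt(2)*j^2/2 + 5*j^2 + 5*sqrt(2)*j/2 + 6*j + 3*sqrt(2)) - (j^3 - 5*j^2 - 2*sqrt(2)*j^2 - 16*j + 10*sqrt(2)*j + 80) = 5*sqrt(2)*j^2/2 + 10*j^2 - 15*sqrt(2)*j/2 + 22*j - 80 + 3*sqrt(2)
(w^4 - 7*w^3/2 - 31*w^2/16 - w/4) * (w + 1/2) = w^5 - 3*w^4 - 59*w^3/16 - 39*w^2/32 - w/8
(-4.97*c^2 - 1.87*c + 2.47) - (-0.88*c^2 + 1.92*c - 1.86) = -4.09*c^2 - 3.79*c + 4.33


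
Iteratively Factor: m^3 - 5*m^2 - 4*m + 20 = (m + 2)*(m^2 - 7*m + 10) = (m - 5)*(m + 2)*(m - 2)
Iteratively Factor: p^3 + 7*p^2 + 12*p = (p + 3)*(p^2 + 4*p) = (p + 3)*(p + 4)*(p)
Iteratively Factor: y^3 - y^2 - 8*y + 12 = (y + 3)*(y^2 - 4*y + 4) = (y - 2)*(y + 3)*(y - 2)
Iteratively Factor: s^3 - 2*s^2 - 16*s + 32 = (s - 2)*(s^2 - 16) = (s - 2)*(s + 4)*(s - 4)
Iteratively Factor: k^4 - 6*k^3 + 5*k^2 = (k)*(k^3 - 6*k^2 + 5*k) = k^2*(k^2 - 6*k + 5) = k^2*(k - 1)*(k - 5)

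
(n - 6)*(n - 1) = n^2 - 7*n + 6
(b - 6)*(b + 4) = b^2 - 2*b - 24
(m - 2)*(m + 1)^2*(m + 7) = m^4 + 7*m^3 - 3*m^2 - 23*m - 14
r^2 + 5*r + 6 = (r + 2)*(r + 3)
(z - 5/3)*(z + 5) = z^2 + 10*z/3 - 25/3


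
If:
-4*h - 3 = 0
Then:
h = -3/4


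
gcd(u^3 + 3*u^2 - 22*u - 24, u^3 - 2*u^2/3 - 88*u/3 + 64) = u^2 + 2*u - 24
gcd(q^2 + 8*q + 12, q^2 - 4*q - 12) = q + 2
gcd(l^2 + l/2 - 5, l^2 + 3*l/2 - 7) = l - 2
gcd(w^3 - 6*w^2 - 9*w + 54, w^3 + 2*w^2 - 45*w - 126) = w + 3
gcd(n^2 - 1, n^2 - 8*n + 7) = n - 1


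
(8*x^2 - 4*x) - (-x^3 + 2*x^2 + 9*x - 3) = x^3 + 6*x^2 - 13*x + 3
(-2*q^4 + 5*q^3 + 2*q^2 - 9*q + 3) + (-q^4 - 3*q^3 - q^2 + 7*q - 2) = -3*q^4 + 2*q^3 + q^2 - 2*q + 1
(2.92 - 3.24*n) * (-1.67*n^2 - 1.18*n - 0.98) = 5.4108*n^3 - 1.0532*n^2 - 0.2704*n - 2.8616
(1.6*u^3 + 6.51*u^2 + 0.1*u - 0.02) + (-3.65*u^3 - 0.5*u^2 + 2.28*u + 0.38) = -2.05*u^3 + 6.01*u^2 + 2.38*u + 0.36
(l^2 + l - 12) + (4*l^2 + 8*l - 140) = 5*l^2 + 9*l - 152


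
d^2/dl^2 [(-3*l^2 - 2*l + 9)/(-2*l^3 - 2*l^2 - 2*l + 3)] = 6*(4*l^6 + 8*l^5 - 76*l^4 - 58*l^3 - 30*l^2 - 78*l - 17)/(8*l^9 + 24*l^8 + 48*l^7 + 20*l^6 - 24*l^5 - 84*l^4 - 10*l^3 + 18*l^2 + 54*l - 27)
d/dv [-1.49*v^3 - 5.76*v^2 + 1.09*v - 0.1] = -4.47*v^2 - 11.52*v + 1.09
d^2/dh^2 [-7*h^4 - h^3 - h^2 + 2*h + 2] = -84*h^2 - 6*h - 2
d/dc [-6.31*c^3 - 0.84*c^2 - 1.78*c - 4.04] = -18.93*c^2 - 1.68*c - 1.78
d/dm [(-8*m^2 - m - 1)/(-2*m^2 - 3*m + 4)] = (22*m^2 - 68*m - 7)/(4*m^4 + 12*m^3 - 7*m^2 - 24*m + 16)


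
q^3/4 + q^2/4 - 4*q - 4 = (q/4 + 1)*(q - 4)*(q + 1)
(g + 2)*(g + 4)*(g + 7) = g^3 + 13*g^2 + 50*g + 56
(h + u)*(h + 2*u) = h^2 + 3*h*u + 2*u^2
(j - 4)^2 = j^2 - 8*j + 16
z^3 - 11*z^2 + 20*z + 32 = (z - 8)*(z - 4)*(z + 1)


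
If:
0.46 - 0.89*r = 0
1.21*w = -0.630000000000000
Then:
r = 0.52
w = -0.52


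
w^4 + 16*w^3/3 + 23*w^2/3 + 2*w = w*(w + 1/3)*(w + 2)*(w + 3)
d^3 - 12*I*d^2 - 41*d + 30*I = (d - 6*I)*(d - 5*I)*(d - I)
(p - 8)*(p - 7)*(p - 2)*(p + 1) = p^4 - 16*p^3 + 69*p^2 - 26*p - 112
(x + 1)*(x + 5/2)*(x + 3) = x^3 + 13*x^2/2 + 13*x + 15/2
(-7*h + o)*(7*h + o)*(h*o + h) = -49*h^3*o - 49*h^3 + h*o^3 + h*o^2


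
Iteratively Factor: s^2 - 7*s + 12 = (s - 3)*(s - 4)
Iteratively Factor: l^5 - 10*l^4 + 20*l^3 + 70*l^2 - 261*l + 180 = (l + 3)*(l^4 - 13*l^3 + 59*l^2 - 107*l + 60) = (l - 1)*(l + 3)*(l^3 - 12*l^2 + 47*l - 60) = (l - 3)*(l - 1)*(l + 3)*(l^2 - 9*l + 20) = (l - 5)*(l - 3)*(l - 1)*(l + 3)*(l - 4)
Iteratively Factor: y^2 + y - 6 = (y + 3)*(y - 2)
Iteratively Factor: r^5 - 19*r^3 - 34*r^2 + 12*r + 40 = (r - 5)*(r^4 + 5*r^3 + 6*r^2 - 4*r - 8) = (r - 5)*(r + 2)*(r^3 + 3*r^2 - 4) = (r - 5)*(r + 2)^2*(r^2 + r - 2) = (r - 5)*(r - 1)*(r + 2)^2*(r + 2)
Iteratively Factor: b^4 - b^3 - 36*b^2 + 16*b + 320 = (b - 5)*(b^3 + 4*b^2 - 16*b - 64) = (b - 5)*(b - 4)*(b^2 + 8*b + 16) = (b - 5)*(b - 4)*(b + 4)*(b + 4)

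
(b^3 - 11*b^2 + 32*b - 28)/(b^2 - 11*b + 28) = (b^2 - 4*b + 4)/(b - 4)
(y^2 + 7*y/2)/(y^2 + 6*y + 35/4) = 2*y/(2*y + 5)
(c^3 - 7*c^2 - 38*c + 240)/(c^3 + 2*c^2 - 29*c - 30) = (c - 8)/(c + 1)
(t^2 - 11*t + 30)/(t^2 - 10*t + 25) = (t - 6)/(t - 5)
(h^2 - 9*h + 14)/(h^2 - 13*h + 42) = (h - 2)/(h - 6)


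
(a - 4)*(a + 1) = a^2 - 3*a - 4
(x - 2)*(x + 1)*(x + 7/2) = x^3 + 5*x^2/2 - 11*x/2 - 7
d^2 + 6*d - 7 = (d - 1)*(d + 7)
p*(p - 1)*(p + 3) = p^3 + 2*p^2 - 3*p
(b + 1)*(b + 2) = b^2 + 3*b + 2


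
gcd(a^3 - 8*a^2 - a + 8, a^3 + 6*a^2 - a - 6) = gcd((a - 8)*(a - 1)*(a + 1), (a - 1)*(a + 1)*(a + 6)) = a^2 - 1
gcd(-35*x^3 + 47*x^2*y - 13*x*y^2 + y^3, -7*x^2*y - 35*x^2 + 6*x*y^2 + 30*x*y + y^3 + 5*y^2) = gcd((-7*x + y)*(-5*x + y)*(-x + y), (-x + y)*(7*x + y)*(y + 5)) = x - y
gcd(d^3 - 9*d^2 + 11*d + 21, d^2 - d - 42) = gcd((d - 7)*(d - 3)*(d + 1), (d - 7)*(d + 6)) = d - 7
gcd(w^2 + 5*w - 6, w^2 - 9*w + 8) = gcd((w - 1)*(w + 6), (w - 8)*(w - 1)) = w - 1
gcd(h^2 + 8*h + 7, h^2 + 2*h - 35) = h + 7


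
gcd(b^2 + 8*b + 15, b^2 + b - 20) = b + 5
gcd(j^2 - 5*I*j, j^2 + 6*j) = j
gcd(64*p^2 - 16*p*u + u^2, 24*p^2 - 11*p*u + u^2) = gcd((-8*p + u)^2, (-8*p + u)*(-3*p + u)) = 8*p - u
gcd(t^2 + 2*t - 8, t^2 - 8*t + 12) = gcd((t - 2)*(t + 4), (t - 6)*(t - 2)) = t - 2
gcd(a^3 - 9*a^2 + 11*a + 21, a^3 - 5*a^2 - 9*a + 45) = a - 3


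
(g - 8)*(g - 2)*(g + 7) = g^3 - 3*g^2 - 54*g + 112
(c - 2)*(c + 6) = c^2 + 4*c - 12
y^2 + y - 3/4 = (y - 1/2)*(y + 3/2)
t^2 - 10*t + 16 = (t - 8)*(t - 2)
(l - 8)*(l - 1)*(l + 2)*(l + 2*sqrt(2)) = l^4 - 7*l^3 + 2*sqrt(2)*l^3 - 14*sqrt(2)*l^2 - 10*l^2 - 20*sqrt(2)*l + 16*l + 32*sqrt(2)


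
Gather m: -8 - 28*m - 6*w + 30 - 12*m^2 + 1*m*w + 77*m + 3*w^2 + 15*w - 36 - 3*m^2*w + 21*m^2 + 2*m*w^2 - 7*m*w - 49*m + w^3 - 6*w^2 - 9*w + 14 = m^2*(9 - 3*w) + m*(2*w^2 - 6*w) + w^3 - 3*w^2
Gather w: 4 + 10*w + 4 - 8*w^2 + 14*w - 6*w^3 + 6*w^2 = -6*w^3 - 2*w^2 + 24*w + 8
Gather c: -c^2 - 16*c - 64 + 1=-c^2 - 16*c - 63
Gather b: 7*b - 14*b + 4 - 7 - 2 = -7*b - 5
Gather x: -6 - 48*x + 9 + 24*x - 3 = -24*x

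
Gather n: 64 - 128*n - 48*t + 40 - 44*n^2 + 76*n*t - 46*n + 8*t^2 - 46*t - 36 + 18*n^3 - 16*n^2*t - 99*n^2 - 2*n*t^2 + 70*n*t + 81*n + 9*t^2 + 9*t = 18*n^3 + n^2*(-16*t - 143) + n*(-2*t^2 + 146*t - 93) + 17*t^2 - 85*t + 68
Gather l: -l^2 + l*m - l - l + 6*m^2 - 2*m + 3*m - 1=-l^2 + l*(m - 2) + 6*m^2 + m - 1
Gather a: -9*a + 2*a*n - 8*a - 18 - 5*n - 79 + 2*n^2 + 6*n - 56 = a*(2*n - 17) + 2*n^2 + n - 153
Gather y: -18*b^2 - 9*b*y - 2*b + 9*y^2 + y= -18*b^2 - 2*b + 9*y^2 + y*(1 - 9*b)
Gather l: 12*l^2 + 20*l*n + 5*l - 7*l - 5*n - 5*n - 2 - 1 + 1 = 12*l^2 + l*(20*n - 2) - 10*n - 2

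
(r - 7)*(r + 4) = r^2 - 3*r - 28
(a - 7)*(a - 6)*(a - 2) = a^3 - 15*a^2 + 68*a - 84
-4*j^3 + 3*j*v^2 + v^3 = (-j + v)*(2*j + v)^2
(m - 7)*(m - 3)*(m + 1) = m^3 - 9*m^2 + 11*m + 21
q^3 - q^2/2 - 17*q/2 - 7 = (q - 7/2)*(q + 1)*(q + 2)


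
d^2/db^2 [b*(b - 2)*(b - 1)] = 6*b - 6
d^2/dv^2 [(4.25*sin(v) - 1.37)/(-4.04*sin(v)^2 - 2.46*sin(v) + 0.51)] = (69.3667999999999*sin(v)^5 - 131.680568*sin(v)^4 - 127.040224*sin(v)^3 + 119.913918*sin(v)^2 + 28.540071*sin(v) + 11.56278)/(4.04*sin(v)^2 + 2.46*sin(v) - 0.51)^3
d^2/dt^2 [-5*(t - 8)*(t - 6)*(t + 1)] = 130 - 30*t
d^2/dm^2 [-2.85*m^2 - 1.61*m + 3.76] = -5.70000000000000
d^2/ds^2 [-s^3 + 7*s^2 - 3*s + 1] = 14 - 6*s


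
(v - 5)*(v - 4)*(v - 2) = v^3 - 11*v^2 + 38*v - 40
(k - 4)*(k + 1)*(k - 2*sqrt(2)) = k^3 - 3*k^2 - 2*sqrt(2)*k^2 - 4*k + 6*sqrt(2)*k + 8*sqrt(2)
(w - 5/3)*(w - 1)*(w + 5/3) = w^3 - w^2 - 25*w/9 + 25/9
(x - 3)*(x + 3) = x^2 - 9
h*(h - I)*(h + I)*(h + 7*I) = h^4 + 7*I*h^3 + h^2 + 7*I*h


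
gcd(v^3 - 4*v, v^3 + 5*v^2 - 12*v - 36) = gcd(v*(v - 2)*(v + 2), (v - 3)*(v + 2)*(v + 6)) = v + 2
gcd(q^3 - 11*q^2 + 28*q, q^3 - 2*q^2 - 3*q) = q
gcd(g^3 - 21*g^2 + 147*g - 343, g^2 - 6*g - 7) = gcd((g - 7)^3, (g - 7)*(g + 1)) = g - 7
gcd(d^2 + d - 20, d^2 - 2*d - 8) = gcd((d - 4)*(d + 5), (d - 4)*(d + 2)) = d - 4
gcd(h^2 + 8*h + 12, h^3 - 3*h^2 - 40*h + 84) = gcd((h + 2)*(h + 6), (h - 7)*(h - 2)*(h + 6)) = h + 6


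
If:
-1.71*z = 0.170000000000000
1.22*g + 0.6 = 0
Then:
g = -0.49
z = -0.10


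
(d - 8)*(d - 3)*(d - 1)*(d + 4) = d^4 - 8*d^3 - 13*d^2 + 116*d - 96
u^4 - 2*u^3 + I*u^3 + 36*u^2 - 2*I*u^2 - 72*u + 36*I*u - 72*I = (u - 2)*(u - 6*I)*(u + I)*(u + 6*I)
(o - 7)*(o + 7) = o^2 - 49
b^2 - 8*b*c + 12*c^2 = (b - 6*c)*(b - 2*c)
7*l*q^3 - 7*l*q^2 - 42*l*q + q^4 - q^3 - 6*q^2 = q*(7*l + q)*(q - 3)*(q + 2)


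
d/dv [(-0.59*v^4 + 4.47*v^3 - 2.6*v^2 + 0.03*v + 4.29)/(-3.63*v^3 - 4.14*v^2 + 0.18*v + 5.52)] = (2.1417*v^6 + 4.8852*v^5 - 28.2624*v^4 - 11.2002*v^3 + 120.3975*v^2 + 6.8172*v - 0.6066)/(13.1769*v^6 + 30.0564*v^5 + 15.8328*v^4 - 41.5656*v^3 - 45.6732*v^2 + 1.9872*v + 30.4704)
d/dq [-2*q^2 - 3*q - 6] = -4*q - 3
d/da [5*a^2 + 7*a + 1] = 10*a + 7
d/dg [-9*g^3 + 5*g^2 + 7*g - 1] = -27*g^2 + 10*g + 7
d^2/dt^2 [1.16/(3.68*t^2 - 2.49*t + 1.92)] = (-31.418368*t^2 + 21.258624*t + 1.16*(7.36*t - 2.49)*(14.72*t - 4.98) - 16.392192)/(3.68*t^2 - 2.49*t + 1.92)^3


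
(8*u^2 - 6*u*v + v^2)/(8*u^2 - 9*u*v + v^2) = (8*u^2 - 6*u*v + v^2)/(8*u^2 - 9*u*v + v^2)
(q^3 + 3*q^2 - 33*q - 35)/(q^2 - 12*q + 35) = (q^2 + 8*q + 7)/(q - 7)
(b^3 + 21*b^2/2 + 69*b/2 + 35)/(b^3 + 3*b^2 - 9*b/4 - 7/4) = 2*(b^2 + 7*b + 10)/(2*b^2 - b - 1)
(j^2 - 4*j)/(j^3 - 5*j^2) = (j - 4)/(j*(j - 5))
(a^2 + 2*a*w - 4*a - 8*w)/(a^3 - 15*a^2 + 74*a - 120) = (a + 2*w)/(a^2 - 11*a + 30)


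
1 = 1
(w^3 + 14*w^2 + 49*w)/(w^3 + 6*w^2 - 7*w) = (w + 7)/(w - 1)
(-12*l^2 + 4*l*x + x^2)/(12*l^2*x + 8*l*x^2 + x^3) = (-2*l + x)/(x*(2*l + x))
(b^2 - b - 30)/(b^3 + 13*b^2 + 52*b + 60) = (b - 6)/(b^2 + 8*b + 12)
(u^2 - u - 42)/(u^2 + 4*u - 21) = (u^2 - u - 42)/(u^2 + 4*u - 21)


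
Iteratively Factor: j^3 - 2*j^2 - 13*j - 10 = (j + 1)*(j^2 - 3*j - 10) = (j - 5)*(j + 1)*(j + 2)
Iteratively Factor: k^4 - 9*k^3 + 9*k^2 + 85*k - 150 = (k - 5)*(k^3 - 4*k^2 - 11*k + 30) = (k - 5)^2*(k^2 + k - 6) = (k - 5)^2*(k - 2)*(k + 3)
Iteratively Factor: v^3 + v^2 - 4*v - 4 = (v + 1)*(v^2 - 4) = (v + 1)*(v + 2)*(v - 2)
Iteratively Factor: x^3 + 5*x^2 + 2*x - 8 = (x - 1)*(x^2 + 6*x + 8) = (x - 1)*(x + 4)*(x + 2)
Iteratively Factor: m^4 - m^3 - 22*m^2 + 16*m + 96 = (m - 4)*(m^3 + 3*m^2 - 10*m - 24) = (m - 4)*(m + 4)*(m^2 - m - 6) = (m - 4)*(m + 2)*(m + 4)*(m - 3)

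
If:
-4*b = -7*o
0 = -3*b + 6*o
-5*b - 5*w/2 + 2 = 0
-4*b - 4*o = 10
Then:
No Solution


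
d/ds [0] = 0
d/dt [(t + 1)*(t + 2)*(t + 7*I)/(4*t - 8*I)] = (t^3*(1 + I) + t^2*(1 + 2*I) + t*(20 + 8*I) + 30 + 12*I)/(t^2*(2 + 2*I) + t*(8 - 8*I) - 8 - 8*I)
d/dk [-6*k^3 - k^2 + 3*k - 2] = -18*k^2 - 2*k + 3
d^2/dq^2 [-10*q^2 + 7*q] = -20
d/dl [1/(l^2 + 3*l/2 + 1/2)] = 2*(-4*l - 3)/(2*l^2 + 3*l + 1)^2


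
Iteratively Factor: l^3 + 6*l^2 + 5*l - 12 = (l - 1)*(l^2 + 7*l + 12) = (l - 1)*(l + 4)*(l + 3)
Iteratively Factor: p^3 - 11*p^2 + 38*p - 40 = (p - 2)*(p^2 - 9*p + 20) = (p - 4)*(p - 2)*(p - 5)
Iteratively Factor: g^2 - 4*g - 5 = (g - 5)*(g + 1)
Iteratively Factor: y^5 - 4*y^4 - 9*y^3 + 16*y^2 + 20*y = (y + 2)*(y^4 - 6*y^3 + 3*y^2 + 10*y) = (y + 1)*(y + 2)*(y^3 - 7*y^2 + 10*y) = (y - 2)*(y + 1)*(y + 2)*(y^2 - 5*y) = (y - 5)*(y - 2)*(y + 1)*(y + 2)*(y)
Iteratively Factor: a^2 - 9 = (a + 3)*(a - 3)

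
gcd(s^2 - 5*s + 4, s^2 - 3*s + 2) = s - 1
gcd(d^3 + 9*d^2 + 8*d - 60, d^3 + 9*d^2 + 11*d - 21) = 1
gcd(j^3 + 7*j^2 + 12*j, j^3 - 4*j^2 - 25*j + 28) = j + 4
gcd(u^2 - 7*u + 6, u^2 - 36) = u - 6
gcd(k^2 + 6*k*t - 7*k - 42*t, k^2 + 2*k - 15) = 1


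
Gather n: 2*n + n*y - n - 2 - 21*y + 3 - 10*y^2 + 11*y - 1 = n*(y + 1) - 10*y^2 - 10*y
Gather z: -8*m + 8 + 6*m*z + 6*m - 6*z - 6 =-2*m + z*(6*m - 6) + 2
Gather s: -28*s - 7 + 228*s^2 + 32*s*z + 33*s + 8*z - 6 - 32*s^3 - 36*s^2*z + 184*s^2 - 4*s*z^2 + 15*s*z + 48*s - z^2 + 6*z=-32*s^3 + s^2*(412 - 36*z) + s*(-4*z^2 + 47*z + 53) - z^2 + 14*z - 13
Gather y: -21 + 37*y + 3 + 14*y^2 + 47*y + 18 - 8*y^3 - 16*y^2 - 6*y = -8*y^3 - 2*y^2 + 78*y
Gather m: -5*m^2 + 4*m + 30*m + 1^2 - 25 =-5*m^2 + 34*m - 24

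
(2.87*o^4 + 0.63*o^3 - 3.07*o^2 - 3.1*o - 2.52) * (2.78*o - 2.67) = 7.9786*o^5 - 5.9115*o^4 - 10.2167*o^3 - 0.421100000000001*o^2 + 1.2714*o + 6.7284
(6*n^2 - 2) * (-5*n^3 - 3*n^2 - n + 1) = -30*n^5 - 18*n^4 + 4*n^3 + 12*n^2 + 2*n - 2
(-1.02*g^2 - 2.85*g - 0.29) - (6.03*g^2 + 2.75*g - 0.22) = -7.05*g^2 - 5.6*g - 0.07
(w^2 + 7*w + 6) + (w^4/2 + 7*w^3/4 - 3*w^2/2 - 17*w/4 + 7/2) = w^4/2 + 7*w^3/4 - w^2/2 + 11*w/4 + 19/2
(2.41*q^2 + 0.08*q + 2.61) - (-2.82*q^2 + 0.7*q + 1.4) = 5.23*q^2 - 0.62*q + 1.21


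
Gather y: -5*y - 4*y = -9*y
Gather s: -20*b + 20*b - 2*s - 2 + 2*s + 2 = 0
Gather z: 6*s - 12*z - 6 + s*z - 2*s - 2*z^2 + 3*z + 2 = 4*s - 2*z^2 + z*(s - 9) - 4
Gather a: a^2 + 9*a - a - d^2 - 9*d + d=a^2 + 8*a - d^2 - 8*d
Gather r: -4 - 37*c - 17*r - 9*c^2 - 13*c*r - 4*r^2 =-9*c^2 - 37*c - 4*r^2 + r*(-13*c - 17) - 4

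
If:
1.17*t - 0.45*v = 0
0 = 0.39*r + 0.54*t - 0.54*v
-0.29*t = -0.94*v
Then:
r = 0.00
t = 0.00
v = 0.00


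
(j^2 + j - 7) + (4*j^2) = 5*j^2 + j - 7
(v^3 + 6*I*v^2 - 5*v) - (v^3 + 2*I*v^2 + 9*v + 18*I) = 4*I*v^2 - 14*v - 18*I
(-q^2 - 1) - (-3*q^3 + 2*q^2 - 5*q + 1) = 3*q^3 - 3*q^2 + 5*q - 2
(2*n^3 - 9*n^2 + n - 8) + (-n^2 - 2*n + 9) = 2*n^3 - 10*n^2 - n + 1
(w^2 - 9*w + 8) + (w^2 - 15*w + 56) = 2*w^2 - 24*w + 64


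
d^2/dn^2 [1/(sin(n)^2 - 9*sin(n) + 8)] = (-4*sin(n)^3 + 23*sin(n)^2 - 20*sin(n) - 146)/((sin(n) - 8)^3*(sin(n) - 1)^2)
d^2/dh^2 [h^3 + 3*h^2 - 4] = 6*h + 6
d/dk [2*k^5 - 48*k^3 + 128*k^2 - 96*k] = 10*k^4 - 144*k^2 + 256*k - 96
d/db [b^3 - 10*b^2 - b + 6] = 3*b^2 - 20*b - 1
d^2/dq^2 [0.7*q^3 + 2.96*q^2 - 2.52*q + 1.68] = 4.2*q + 5.92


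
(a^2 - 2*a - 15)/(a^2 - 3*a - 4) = (-a^2 + 2*a + 15)/(-a^2 + 3*a + 4)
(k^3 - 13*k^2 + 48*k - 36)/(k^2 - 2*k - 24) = (k^2 - 7*k + 6)/(k + 4)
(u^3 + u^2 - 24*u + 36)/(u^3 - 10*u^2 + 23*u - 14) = (u^2 + 3*u - 18)/(u^2 - 8*u + 7)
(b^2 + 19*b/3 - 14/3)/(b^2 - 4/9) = 3*(b + 7)/(3*b + 2)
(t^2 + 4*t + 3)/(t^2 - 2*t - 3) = (t + 3)/(t - 3)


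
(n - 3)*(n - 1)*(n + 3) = n^3 - n^2 - 9*n + 9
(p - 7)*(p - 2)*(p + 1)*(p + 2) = p^4 - 6*p^3 - 11*p^2 + 24*p + 28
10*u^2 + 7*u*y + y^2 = (2*u + y)*(5*u + y)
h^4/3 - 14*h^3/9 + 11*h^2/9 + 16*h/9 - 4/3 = (h/3 + 1/3)*(h - 3)*(h - 2)*(h - 2/3)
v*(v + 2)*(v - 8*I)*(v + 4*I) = v^4 + 2*v^3 - 4*I*v^3 + 32*v^2 - 8*I*v^2 + 64*v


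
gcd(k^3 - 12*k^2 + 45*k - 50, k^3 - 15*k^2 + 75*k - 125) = k^2 - 10*k + 25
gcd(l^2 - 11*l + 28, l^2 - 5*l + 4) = l - 4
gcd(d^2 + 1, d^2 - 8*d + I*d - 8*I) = d + I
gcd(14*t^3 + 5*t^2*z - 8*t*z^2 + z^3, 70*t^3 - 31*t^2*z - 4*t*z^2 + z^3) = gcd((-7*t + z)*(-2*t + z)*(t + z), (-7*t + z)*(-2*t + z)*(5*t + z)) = 14*t^2 - 9*t*z + z^2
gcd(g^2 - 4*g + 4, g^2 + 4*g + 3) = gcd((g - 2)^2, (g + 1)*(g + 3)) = 1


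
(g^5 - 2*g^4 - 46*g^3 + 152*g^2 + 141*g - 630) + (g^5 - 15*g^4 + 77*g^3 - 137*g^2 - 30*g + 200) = 2*g^5 - 17*g^4 + 31*g^3 + 15*g^2 + 111*g - 430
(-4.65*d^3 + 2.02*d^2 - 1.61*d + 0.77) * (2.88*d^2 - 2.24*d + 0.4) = -13.392*d^5 + 16.2336*d^4 - 11.0216*d^3 + 6.632*d^2 - 2.3688*d + 0.308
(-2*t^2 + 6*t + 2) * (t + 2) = -2*t^3 + 2*t^2 + 14*t + 4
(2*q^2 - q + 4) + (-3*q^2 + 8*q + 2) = -q^2 + 7*q + 6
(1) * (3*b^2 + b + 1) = 3*b^2 + b + 1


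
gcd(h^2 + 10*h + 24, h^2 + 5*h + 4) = h + 4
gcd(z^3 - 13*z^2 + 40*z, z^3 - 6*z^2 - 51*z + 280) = z^2 - 13*z + 40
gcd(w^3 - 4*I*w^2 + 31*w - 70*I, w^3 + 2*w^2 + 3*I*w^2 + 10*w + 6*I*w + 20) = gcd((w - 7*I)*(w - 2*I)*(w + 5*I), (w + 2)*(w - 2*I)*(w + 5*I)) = w^2 + 3*I*w + 10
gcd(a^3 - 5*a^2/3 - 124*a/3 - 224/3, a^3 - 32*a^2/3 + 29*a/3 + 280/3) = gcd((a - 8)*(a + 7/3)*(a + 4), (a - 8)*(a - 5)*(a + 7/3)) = a^2 - 17*a/3 - 56/3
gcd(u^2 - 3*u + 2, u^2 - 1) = u - 1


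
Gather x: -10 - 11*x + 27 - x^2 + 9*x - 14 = -x^2 - 2*x + 3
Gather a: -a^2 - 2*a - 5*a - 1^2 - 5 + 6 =-a^2 - 7*a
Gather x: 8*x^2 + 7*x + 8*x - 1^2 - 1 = 8*x^2 + 15*x - 2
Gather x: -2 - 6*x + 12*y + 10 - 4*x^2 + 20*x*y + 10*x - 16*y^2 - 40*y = -4*x^2 + x*(20*y + 4) - 16*y^2 - 28*y + 8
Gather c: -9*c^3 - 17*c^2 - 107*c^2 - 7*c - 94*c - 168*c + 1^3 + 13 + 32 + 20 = -9*c^3 - 124*c^2 - 269*c + 66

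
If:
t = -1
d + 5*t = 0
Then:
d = 5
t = -1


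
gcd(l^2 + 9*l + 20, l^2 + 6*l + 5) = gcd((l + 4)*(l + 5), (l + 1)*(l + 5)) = l + 5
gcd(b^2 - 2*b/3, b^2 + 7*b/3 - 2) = b - 2/3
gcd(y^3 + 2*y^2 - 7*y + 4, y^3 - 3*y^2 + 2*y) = y - 1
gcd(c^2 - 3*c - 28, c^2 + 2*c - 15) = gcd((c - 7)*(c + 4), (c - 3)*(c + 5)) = 1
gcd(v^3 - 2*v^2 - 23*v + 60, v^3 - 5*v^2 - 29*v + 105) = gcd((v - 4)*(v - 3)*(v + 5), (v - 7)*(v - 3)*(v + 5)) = v^2 + 2*v - 15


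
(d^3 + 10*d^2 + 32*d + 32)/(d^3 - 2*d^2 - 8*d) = (d^2 + 8*d + 16)/(d*(d - 4))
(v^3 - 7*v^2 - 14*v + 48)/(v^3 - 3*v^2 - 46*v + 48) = (v^2 + v - 6)/(v^2 + 5*v - 6)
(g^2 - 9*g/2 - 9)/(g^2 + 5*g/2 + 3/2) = (g - 6)/(g + 1)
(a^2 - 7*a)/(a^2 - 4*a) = (a - 7)/(a - 4)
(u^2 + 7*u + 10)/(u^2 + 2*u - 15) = (u + 2)/(u - 3)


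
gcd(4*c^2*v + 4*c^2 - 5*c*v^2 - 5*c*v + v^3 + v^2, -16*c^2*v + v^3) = -4*c + v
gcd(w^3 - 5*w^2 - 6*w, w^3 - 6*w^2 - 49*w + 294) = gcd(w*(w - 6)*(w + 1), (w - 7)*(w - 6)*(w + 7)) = w - 6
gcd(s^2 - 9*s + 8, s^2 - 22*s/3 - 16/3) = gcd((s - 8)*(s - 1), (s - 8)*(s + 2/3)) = s - 8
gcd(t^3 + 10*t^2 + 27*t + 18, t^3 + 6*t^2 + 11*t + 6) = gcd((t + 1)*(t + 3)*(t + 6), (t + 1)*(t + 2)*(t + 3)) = t^2 + 4*t + 3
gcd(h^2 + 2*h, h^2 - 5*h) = h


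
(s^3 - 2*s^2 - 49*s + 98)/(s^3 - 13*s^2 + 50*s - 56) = (s + 7)/(s - 4)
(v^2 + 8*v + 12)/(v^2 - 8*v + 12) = (v^2 + 8*v + 12)/(v^2 - 8*v + 12)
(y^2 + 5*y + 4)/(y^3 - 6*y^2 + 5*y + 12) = (y + 4)/(y^2 - 7*y + 12)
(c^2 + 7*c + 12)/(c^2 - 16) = (c + 3)/(c - 4)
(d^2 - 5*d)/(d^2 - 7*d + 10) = d/(d - 2)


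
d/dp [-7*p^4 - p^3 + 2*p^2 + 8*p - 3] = -28*p^3 - 3*p^2 + 4*p + 8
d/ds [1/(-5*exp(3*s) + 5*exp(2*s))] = (3*exp(s) - 2)*exp(-2*s)/(5*(1 - exp(s))^2)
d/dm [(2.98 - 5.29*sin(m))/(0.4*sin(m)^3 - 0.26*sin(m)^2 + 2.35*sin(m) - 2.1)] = (4.232*sin(m)^3 - 4.9514*sin(m)^2 + 1.5496*sin(m) + 4.106)*cos(m)/(0.16*sin(m)^6 - 0.208*sin(m)^5 + 1.9476*sin(m)^4 - 2.902*sin(m)^3 + 6.6145*sin(m)^2 - 9.87*sin(m) + 4.41)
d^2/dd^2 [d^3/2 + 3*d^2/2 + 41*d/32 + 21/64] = 3*d + 3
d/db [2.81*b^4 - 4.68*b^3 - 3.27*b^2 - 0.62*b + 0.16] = 11.24*b^3 - 14.04*b^2 - 6.54*b - 0.62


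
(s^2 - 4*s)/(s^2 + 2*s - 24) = s/(s + 6)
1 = 1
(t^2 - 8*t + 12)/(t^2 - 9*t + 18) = (t - 2)/(t - 3)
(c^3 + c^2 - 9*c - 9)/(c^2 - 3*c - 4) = (c^2 - 9)/(c - 4)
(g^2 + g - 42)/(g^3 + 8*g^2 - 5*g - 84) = (g - 6)/(g^2 + g - 12)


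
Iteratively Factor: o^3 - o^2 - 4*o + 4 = (o - 2)*(o^2 + o - 2) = (o - 2)*(o + 2)*(o - 1)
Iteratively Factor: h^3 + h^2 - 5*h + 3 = (h + 3)*(h^2 - 2*h + 1) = (h - 1)*(h + 3)*(h - 1)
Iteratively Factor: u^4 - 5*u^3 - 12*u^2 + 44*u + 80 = (u + 2)*(u^3 - 7*u^2 + 2*u + 40) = (u + 2)^2*(u^2 - 9*u + 20) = (u - 4)*(u + 2)^2*(u - 5)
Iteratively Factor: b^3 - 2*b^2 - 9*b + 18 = (b - 3)*(b^2 + b - 6) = (b - 3)*(b - 2)*(b + 3)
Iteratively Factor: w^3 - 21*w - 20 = (w + 1)*(w^2 - w - 20) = (w - 5)*(w + 1)*(w + 4)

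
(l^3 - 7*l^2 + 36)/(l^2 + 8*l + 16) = (l^3 - 7*l^2 + 36)/(l^2 + 8*l + 16)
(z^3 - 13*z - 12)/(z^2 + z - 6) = (z^2 - 3*z - 4)/(z - 2)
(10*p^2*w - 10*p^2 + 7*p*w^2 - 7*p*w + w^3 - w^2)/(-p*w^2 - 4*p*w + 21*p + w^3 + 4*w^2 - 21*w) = (-10*p^2*w + 10*p^2 - 7*p*w^2 + 7*p*w - w^3 + w^2)/(p*w^2 + 4*p*w - 21*p - w^3 - 4*w^2 + 21*w)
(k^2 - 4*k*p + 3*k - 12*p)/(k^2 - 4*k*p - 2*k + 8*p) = (k + 3)/(k - 2)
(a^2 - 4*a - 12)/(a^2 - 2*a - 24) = (a + 2)/(a + 4)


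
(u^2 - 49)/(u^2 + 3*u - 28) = (u - 7)/(u - 4)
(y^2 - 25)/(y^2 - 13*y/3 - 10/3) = 3*(y + 5)/(3*y + 2)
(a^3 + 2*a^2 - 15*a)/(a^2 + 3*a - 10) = a*(a - 3)/(a - 2)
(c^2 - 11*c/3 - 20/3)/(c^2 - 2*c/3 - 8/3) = (c - 5)/(c - 2)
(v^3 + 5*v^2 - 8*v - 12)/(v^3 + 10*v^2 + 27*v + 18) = (v - 2)/(v + 3)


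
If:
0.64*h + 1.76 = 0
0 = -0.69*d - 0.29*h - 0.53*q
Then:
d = 1.15579710144928 - 0.768115942028985*q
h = -2.75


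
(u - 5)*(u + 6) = u^2 + u - 30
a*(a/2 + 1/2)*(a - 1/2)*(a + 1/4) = a^4/2 + 3*a^3/8 - 3*a^2/16 - a/16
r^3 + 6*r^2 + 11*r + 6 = (r + 1)*(r + 2)*(r + 3)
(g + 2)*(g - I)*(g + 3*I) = g^3 + 2*g^2 + 2*I*g^2 + 3*g + 4*I*g + 6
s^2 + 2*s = s*(s + 2)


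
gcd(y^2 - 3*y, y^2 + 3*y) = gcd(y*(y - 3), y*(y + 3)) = y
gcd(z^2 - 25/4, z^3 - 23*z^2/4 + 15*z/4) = 1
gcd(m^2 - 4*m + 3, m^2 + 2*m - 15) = m - 3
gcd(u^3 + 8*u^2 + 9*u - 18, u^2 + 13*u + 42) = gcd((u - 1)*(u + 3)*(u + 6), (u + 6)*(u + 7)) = u + 6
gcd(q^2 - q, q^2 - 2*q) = q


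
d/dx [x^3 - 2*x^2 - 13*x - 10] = 3*x^2 - 4*x - 13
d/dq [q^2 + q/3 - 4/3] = 2*q + 1/3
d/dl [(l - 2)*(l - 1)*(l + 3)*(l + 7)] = 4*l^3 + 21*l^2 - 14*l - 43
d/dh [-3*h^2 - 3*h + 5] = -6*h - 3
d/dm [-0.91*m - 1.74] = -0.910000000000000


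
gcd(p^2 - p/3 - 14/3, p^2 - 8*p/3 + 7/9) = p - 7/3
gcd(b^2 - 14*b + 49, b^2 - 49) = b - 7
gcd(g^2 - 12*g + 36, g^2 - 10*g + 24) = g - 6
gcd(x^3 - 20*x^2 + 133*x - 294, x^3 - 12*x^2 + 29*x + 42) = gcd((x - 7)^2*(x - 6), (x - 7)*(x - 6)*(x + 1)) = x^2 - 13*x + 42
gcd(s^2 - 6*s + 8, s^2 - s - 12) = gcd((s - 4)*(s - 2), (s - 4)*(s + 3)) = s - 4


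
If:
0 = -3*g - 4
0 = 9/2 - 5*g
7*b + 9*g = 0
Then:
No Solution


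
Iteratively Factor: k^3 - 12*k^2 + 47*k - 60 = (k - 3)*(k^2 - 9*k + 20) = (k - 4)*(k - 3)*(k - 5)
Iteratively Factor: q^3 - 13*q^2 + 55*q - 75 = (q - 5)*(q^2 - 8*q + 15) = (q - 5)*(q - 3)*(q - 5)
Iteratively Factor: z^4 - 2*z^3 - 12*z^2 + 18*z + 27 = (z + 3)*(z^3 - 5*z^2 + 3*z + 9) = (z + 1)*(z + 3)*(z^2 - 6*z + 9) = (z - 3)*(z + 1)*(z + 3)*(z - 3)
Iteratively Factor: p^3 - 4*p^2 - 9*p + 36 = (p + 3)*(p^2 - 7*p + 12) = (p - 4)*(p + 3)*(p - 3)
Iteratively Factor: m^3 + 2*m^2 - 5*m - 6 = (m + 3)*(m^2 - m - 2) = (m - 2)*(m + 3)*(m + 1)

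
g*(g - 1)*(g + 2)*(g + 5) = g^4 + 6*g^3 + 3*g^2 - 10*g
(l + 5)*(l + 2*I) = l^2 + 5*l + 2*I*l + 10*I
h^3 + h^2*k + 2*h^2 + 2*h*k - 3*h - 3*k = (h - 1)*(h + 3)*(h + k)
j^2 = j^2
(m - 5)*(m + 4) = m^2 - m - 20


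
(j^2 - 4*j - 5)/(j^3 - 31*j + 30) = (j + 1)/(j^2 + 5*j - 6)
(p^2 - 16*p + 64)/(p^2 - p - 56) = (p - 8)/(p + 7)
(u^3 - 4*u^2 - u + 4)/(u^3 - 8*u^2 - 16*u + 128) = (u^2 - 1)/(u^2 - 4*u - 32)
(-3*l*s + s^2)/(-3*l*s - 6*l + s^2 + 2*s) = s/(s + 2)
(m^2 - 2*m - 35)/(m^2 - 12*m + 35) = (m + 5)/(m - 5)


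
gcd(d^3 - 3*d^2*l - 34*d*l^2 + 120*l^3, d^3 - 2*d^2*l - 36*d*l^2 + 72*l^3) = d + 6*l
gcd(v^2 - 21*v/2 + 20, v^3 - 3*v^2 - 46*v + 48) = v - 8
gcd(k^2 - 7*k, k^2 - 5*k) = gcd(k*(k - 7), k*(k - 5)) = k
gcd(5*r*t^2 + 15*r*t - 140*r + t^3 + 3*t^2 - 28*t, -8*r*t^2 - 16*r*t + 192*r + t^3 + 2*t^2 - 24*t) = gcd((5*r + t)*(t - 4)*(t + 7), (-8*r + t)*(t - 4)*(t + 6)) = t - 4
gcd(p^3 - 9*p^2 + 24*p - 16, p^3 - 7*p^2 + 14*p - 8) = p^2 - 5*p + 4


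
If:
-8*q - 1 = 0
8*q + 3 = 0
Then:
No Solution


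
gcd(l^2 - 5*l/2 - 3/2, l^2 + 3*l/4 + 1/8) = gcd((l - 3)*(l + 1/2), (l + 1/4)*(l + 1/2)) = l + 1/2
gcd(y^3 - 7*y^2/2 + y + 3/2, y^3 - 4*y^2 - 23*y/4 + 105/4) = y - 3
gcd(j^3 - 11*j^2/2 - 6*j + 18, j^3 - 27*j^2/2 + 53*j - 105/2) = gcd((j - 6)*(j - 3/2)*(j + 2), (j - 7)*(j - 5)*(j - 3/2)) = j - 3/2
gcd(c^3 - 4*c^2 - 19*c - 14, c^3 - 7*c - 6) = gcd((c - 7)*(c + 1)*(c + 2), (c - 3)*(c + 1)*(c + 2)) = c^2 + 3*c + 2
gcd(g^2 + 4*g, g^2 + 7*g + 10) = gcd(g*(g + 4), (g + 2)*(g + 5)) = 1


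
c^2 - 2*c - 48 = (c - 8)*(c + 6)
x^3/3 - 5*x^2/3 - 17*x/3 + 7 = (x/3 + 1)*(x - 7)*(x - 1)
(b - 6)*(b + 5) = b^2 - b - 30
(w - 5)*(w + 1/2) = w^2 - 9*w/2 - 5/2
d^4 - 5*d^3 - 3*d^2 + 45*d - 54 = (d - 3)^2*(d - 2)*(d + 3)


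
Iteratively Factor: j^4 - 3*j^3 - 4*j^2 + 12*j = (j - 2)*(j^3 - j^2 - 6*j) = (j - 2)*(j + 2)*(j^2 - 3*j) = j*(j - 2)*(j + 2)*(j - 3)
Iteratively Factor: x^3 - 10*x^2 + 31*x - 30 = (x - 2)*(x^2 - 8*x + 15) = (x - 3)*(x - 2)*(x - 5)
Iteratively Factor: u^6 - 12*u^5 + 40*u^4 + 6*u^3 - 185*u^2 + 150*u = (u - 5)*(u^5 - 7*u^4 + 5*u^3 + 31*u^2 - 30*u) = (u - 5)*(u - 1)*(u^4 - 6*u^3 - u^2 + 30*u) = (u - 5)^2*(u - 1)*(u^3 - u^2 - 6*u) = u*(u - 5)^2*(u - 1)*(u^2 - u - 6) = u*(u - 5)^2*(u - 3)*(u - 1)*(u + 2)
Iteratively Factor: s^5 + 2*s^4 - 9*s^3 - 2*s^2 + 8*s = (s)*(s^4 + 2*s^3 - 9*s^2 - 2*s + 8) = s*(s - 2)*(s^3 + 4*s^2 - s - 4) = s*(s - 2)*(s - 1)*(s^2 + 5*s + 4) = s*(s - 2)*(s - 1)*(s + 1)*(s + 4)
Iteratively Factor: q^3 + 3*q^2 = (q + 3)*(q^2) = q*(q + 3)*(q)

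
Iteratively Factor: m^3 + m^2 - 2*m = (m + 2)*(m^2 - m) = (m - 1)*(m + 2)*(m)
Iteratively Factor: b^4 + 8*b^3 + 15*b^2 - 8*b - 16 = (b - 1)*(b^3 + 9*b^2 + 24*b + 16) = (b - 1)*(b + 4)*(b^2 + 5*b + 4) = (b - 1)*(b + 4)^2*(b + 1)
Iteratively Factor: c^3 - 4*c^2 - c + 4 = (c - 1)*(c^2 - 3*c - 4) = (c - 4)*(c - 1)*(c + 1)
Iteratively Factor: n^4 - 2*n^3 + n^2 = (n - 1)*(n^3 - n^2) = (n - 1)^2*(n^2) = n*(n - 1)^2*(n)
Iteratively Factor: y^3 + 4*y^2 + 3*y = (y + 1)*(y^2 + 3*y) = y*(y + 1)*(y + 3)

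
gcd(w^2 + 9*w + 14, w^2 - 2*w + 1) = 1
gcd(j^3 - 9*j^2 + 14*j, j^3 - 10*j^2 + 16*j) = j^2 - 2*j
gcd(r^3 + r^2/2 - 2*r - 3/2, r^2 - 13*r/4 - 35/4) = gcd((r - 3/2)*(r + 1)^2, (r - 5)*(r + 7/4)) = 1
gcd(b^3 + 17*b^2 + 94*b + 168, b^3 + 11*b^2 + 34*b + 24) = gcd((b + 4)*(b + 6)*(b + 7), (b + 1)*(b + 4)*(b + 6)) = b^2 + 10*b + 24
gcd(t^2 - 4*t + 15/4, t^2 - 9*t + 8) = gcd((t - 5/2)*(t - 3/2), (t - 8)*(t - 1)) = 1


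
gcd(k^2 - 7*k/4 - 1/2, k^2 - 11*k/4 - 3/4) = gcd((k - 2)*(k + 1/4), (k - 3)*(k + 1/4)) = k + 1/4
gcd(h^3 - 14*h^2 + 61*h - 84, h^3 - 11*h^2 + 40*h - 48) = h^2 - 7*h + 12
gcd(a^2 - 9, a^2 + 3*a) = a + 3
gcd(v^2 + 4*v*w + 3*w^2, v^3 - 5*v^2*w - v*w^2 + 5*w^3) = v + w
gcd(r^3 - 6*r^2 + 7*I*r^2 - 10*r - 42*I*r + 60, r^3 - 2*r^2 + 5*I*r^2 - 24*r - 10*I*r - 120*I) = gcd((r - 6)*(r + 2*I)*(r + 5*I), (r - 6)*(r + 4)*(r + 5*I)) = r^2 + r*(-6 + 5*I) - 30*I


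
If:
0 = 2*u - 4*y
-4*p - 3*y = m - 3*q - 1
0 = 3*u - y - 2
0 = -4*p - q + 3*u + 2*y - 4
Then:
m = 4*q + 3/5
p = -q/4 - 1/5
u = 4/5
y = 2/5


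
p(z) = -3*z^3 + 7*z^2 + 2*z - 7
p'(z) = -9*z^2 + 14*z + 2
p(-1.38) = 11.46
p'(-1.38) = -34.46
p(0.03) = -6.93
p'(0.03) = 2.41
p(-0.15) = -7.13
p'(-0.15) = -0.30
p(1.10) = -0.32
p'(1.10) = 6.51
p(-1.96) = 38.56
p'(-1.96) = -60.01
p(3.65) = -52.32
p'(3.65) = -66.80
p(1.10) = -0.32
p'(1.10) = 6.51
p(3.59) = -48.41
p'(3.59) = -63.73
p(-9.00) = 2729.00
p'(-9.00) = -853.00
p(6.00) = -391.00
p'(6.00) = -238.00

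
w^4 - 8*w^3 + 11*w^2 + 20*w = w*(w - 5)*(w - 4)*(w + 1)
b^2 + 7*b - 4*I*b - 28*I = (b + 7)*(b - 4*I)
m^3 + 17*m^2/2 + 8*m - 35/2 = (m - 1)*(m + 5/2)*(m + 7)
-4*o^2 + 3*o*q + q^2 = (-o + q)*(4*o + q)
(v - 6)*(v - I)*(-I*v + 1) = -I*v^3 + 6*I*v^2 - I*v + 6*I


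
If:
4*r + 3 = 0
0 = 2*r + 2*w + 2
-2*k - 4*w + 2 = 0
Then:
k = 3/2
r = -3/4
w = -1/4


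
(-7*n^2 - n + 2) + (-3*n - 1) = -7*n^2 - 4*n + 1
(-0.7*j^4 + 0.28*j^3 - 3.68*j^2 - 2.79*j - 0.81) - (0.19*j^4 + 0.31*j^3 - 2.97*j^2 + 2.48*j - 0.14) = -0.89*j^4 - 0.03*j^3 - 0.71*j^2 - 5.27*j - 0.67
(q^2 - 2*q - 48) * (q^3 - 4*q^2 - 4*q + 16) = q^5 - 6*q^4 - 44*q^3 + 216*q^2 + 160*q - 768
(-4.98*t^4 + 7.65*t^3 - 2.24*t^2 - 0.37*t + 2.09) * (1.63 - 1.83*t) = 9.1134*t^5 - 22.1169*t^4 + 16.5687*t^3 - 2.9741*t^2 - 4.4278*t + 3.4067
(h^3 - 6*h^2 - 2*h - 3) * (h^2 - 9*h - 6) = h^5 - 15*h^4 + 46*h^3 + 51*h^2 + 39*h + 18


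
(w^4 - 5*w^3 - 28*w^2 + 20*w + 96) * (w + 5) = w^5 - 53*w^3 - 120*w^2 + 196*w + 480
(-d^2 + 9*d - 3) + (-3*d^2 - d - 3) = -4*d^2 + 8*d - 6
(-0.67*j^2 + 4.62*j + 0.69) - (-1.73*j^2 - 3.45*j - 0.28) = 1.06*j^2 + 8.07*j + 0.97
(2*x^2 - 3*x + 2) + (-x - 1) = 2*x^2 - 4*x + 1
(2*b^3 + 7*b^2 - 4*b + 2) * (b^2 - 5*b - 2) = 2*b^5 - 3*b^4 - 43*b^3 + 8*b^2 - 2*b - 4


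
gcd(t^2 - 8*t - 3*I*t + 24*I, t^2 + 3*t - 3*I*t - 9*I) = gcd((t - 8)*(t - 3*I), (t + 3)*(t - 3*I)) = t - 3*I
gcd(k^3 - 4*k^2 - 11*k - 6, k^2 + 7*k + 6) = k + 1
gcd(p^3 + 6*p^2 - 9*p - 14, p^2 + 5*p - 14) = p^2 + 5*p - 14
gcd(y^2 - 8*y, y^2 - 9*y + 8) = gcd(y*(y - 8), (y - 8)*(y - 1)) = y - 8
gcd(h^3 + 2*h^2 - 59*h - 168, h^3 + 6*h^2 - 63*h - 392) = h^2 - h - 56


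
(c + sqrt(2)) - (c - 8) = sqrt(2) + 8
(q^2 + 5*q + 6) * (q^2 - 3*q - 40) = q^4 + 2*q^3 - 49*q^2 - 218*q - 240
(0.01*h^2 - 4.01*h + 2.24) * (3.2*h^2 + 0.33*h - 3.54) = 0.032*h^4 - 12.8287*h^3 + 5.8093*h^2 + 14.9346*h - 7.9296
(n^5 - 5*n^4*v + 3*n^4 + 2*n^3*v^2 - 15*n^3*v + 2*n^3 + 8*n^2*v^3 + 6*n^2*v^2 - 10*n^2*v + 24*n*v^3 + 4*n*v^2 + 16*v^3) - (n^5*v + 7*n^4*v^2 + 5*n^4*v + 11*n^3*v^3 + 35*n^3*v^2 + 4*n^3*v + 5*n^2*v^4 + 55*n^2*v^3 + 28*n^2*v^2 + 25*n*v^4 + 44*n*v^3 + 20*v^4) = -n^5*v + n^5 - 7*n^4*v^2 - 10*n^4*v + 3*n^4 - 11*n^3*v^3 - 33*n^3*v^2 - 19*n^3*v + 2*n^3 - 5*n^2*v^4 - 47*n^2*v^3 - 22*n^2*v^2 - 10*n^2*v - 25*n*v^4 - 20*n*v^3 + 4*n*v^2 - 20*v^4 + 16*v^3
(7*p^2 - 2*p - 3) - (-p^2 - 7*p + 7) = 8*p^2 + 5*p - 10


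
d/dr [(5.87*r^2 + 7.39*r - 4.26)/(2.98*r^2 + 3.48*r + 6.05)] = (-1.59459999999999*r^2 + 96.4166*r + 59.5343)/(8.8804*r^4 + 20.7408*r^3 + 48.1684*r^2 + 42.108*r + 36.6025)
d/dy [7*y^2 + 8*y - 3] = 14*y + 8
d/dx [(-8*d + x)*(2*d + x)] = -6*d + 2*x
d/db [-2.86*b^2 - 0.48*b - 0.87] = -5.72*b - 0.48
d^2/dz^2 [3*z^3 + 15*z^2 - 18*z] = 18*z + 30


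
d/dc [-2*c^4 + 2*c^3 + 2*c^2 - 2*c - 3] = -8*c^3 + 6*c^2 + 4*c - 2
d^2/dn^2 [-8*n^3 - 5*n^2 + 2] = -48*n - 10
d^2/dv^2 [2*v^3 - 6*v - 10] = 12*v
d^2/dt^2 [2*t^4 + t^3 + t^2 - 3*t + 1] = 24*t^2 + 6*t + 2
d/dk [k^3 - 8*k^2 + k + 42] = 3*k^2 - 16*k + 1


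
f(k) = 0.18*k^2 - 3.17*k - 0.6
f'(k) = 0.36*k - 3.17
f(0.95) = -3.45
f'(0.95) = -2.83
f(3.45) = -9.39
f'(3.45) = -1.93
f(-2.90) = 10.11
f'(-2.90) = -4.21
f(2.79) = -8.04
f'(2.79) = -2.17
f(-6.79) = 29.22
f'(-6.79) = -5.61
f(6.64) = -13.71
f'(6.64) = -0.78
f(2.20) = -6.70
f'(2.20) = -2.38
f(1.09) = -3.84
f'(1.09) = -2.78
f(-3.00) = 10.53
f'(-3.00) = -4.25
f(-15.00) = 87.45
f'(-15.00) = -8.57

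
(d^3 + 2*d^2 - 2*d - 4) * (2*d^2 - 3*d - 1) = 2*d^5 + d^4 - 11*d^3 - 4*d^2 + 14*d + 4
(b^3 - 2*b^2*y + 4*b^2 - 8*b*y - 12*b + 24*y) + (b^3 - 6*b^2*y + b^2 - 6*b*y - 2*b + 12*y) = 2*b^3 - 8*b^2*y + 5*b^2 - 14*b*y - 14*b + 36*y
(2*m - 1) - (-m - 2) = 3*m + 1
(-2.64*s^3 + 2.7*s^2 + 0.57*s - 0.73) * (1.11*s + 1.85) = -2.9304*s^4 - 1.887*s^3 + 5.6277*s^2 + 0.2442*s - 1.3505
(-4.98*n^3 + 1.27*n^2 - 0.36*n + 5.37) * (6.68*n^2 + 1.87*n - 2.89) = -33.2664*n^5 - 0.829000000000002*n^4 + 14.3623*n^3 + 31.5281*n^2 + 11.0823*n - 15.5193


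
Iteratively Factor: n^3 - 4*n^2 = (n)*(n^2 - 4*n) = n^2*(n - 4)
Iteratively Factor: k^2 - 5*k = (k)*(k - 5)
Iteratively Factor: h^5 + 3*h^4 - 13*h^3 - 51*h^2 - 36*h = (h - 4)*(h^4 + 7*h^3 + 15*h^2 + 9*h) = h*(h - 4)*(h^3 + 7*h^2 + 15*h + 9) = h*(h - 4)*(h + 3)*(h^2 + 4*h + 3) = h*(h - 4)*(h + 1)*(h + 3)*(h + 3)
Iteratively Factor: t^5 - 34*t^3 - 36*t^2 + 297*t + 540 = (t - 4)*(t^4 + 4*t^3 - 18*t^2 - 108*t - 135) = (t - 4)*(t + 3)*(t^3 + t^2 - 21*t - 45) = (t - 4)*(t + 3)^2*(t^2 - 2*t - 15) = (t - 4)*(t + 3)^3*(t - 5)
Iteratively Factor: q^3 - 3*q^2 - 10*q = (q + 2)*(q^2 - 5*q) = (q - 5)*(q + 2)*(q)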